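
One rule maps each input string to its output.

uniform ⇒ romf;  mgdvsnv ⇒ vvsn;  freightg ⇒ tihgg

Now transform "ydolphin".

Rule — delete the first 3 characters, then sort the characters into reverse alphabetical order.
Working it through for "ydolphin": intermediate "lphin", final "pnlih".

pnlih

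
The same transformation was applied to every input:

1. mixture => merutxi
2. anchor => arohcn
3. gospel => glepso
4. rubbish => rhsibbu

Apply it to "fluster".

Each output is the input with this applied: reverse the string, then move the last character to the front.
Applying that to "fluster" gives "fretsul".

fretsul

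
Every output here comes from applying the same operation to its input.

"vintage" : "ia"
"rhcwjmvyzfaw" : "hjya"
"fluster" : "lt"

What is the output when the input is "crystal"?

In each case the input is transformed by: keep one character in every 3, starting at position 2 (positions 2nd, 5th, 8th, ...).
Doing the same to "crystal": "rt".

rt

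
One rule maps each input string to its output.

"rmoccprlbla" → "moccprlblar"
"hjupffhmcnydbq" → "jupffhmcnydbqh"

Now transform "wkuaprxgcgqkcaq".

kuaprxgcgqkcaqw

What's happening: move the first character to the end.
"wkuaprxgcgqkcaq" → "kuaprxgcgqkcaqw".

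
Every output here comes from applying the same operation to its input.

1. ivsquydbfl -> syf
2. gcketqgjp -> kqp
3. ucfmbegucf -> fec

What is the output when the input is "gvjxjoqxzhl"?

The transformation: keep one character in every 3, starting at position 3 (positions 3rd, 6th, 9th, ...).
On "gvjxjoqxzhl" that produces "joz".

joz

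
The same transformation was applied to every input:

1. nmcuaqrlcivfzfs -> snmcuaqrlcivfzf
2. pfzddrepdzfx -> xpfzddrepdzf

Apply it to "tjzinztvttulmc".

ctjzinztvttulm

Looking at the pairs, the operation is to move the last character to the front.
"tjzinztvttulmc" → "ctjzinztvttulm".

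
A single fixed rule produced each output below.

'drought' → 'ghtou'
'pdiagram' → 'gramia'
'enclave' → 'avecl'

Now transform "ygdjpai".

paidj

In each case the input is transformed by: delete the first 2 characters, then move the first 2 characters to the end (rotate left by 2).
Starting from "ygdjpai": after the first operation, "djpai"; after the second, "paidj".
(Check on "pdiagram": → "iagram" → "gramia" ✓)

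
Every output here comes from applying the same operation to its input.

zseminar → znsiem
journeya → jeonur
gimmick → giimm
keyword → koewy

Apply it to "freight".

In each case the input is transformed by: delete the last 2 characters, then take characters alternately from the front and the back (1st, last, 2nd, 2nd-last, ...).
Starting from "freight": after the first operation, "freig"; after the second, "fgrie".

fgrie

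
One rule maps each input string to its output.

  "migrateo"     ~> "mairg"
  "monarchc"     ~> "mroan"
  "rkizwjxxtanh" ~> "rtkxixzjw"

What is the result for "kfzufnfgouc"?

kgffznuf

Looking at the pairs, the operation is to delete the last 3 characters, then take characters alternately from the front and the back (1st, last, 2nd, 2nd-last, ...).
"kfzufnfgouc" → "kfzufnfg" → "kgffznuf".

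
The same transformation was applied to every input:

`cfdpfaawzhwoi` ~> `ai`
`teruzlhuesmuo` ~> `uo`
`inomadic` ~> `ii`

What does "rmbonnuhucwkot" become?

ouo

Looking at the pairs, the operation is to keep one character in every 3, starting at position 1 (positions 1st, 4th, 7th, ...), then keep only the vowels.
"rmbonnuhucwkot" → "rouco" → "ouo".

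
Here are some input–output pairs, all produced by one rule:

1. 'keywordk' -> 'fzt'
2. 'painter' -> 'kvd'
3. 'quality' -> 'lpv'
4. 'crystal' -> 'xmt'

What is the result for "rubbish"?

Each output is the input with this applied: shift every letter 5 places backward in the alphabet (wrapping around), then keep only the first 3 characters.
For "rubbish", step one produces "mpwwdnc"; step two turns that into "mpw".

mpw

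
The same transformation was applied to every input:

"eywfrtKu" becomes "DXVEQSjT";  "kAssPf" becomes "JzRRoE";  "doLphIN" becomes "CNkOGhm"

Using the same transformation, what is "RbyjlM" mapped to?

The pattern: shift every letter 1 place backward in the alphabet (wrapping around), then flip the case of every letter.
Applying both steps to "RbyjlM": "QaxikL", then "qAXIKl".

qAXIKl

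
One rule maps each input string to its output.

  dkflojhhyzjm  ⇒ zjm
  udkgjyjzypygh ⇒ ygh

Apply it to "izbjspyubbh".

bbh

The transformation: keep only the last 3 characters.
Applying that to "izbjspyubbh" gives "bbh".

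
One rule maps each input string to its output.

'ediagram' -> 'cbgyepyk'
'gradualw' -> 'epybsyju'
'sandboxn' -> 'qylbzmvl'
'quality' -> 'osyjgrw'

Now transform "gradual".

Rule — shift every letter 2 places backward in the alphabet (wrapping around).
On "gradual" that produces "epybsyj".

epybsyj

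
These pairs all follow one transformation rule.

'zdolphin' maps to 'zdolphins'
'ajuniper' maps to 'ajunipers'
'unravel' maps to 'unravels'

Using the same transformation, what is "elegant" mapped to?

elegants

Rule — append "s".
Applying that to "elegant" gives "elegants".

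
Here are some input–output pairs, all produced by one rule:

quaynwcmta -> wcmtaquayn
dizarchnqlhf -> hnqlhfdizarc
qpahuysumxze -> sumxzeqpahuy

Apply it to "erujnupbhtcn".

Each output is the input with this applied: swap the front and back halves of the string.
"erujnupbhtcn" → "pbhtcnerujnu".

pbhtcnerujnu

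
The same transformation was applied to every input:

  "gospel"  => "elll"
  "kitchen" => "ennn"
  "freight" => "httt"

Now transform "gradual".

alll

Each output is the input with this applied: repeat every character 3 times, then keep only the last 4 characters.
Starting from "gradual": after the first operation, "gggrrraaaddduuuaaalll"; after the second, "alll".
(Check on "kitchen": → "kkkiiitttccchhheeennn" → "ennn" ✓)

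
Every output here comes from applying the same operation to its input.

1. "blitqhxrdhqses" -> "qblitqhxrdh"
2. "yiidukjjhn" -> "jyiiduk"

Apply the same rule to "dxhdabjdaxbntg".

The rule is to delete the last 3 characters, then move the last character to the front.
Working it through for "dxhdabjdaxbntg": intermediate "dxhdabjdaxb", final "bdxhdabjdax".

bdxhdabjdax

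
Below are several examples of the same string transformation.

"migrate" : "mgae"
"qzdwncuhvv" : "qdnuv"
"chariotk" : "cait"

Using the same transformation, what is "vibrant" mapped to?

vbat

The transformation: keep every other character starting from the first (positions 1st, 3rd, 5th, ...).
So "vibrant" becomes "vbat".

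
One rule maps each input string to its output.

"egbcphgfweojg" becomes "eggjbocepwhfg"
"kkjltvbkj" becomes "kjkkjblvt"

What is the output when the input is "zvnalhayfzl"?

zlvznfaylah

What's happening: take characters alternately from the front and the back (1st, last, 2nd, 2nd-last, ...).
So "zvnalhayfzl" becomes "zlvznfaylah".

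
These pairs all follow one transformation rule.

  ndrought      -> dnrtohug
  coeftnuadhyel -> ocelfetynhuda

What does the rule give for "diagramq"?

Looking at the pairs, the operation is to move the first character to the end, then take characters alternately from the front and the back (1st, last, 2nd, 2nd-last, ...).
Applying both steps to "diagramq": "iagramqd", then "idaqgmra".

idaqgmra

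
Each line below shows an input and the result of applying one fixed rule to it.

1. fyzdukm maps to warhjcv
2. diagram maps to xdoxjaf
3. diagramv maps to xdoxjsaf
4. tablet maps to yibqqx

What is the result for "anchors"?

Each output is the input with this applied: shift every letter 3 places backward in the alphabet (wrapping around), then move the first 2 characters to the end (rotate left by 2).
Working it through for "anchors": intermediate "xkzelop", final "zelopxk".

zelopxk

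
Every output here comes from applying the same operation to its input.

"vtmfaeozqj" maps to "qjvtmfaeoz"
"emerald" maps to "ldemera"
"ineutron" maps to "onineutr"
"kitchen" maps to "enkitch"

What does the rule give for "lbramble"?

lelbramb

In each case the input is transformed by: move the last 2 characters to the front (rotate right by 2).
On "lbramble" that produces "lelbramb".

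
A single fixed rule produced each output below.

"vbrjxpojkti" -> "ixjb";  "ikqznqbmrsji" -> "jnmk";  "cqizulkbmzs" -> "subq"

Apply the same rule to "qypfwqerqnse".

swry

What's happening: keep one character in every 3, starting at position 2 (positions 2nd, 5th, 8th, ...), then swap the first and last characters.
"qypfwqerqnse" → "ywrs" → "swry".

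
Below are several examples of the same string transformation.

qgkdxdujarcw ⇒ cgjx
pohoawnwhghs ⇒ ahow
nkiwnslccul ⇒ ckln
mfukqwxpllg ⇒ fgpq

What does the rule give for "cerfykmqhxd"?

The transformation: keep one character in every 3, starting at position 2 (positions 2nd, 5th, 8th, ...), then sort the characters into alphabetical order.
Applying both steps to "cerfykmqhxd": "eyqd", then "deqy".

deqy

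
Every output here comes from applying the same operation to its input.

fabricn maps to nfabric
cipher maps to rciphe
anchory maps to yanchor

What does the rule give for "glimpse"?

eglimps

In each case the input is transformed by: move the last character to the front.
So "glimpse" becomes "eglimps".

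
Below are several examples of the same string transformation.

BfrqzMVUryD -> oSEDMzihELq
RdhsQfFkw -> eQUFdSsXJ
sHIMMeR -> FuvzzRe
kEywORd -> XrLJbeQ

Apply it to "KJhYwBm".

In each case the input is transformed by: flip the case of every letter, then shift every letter 13 places forward in the alphabet (wrapping around) — i.e. ROT13.
Applying both steps to "KJhYwBm": "kjHyWbM", then "xwUlJoZ".

xwUlJoZ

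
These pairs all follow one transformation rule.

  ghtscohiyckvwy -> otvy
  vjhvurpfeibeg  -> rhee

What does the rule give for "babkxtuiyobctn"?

tbcy

The transformation: keep one character in every 3, starting at position 3 (positions 3rd, 6th, 9th, ...), then swap each adjacent pair of characters (1↔2, 3↔4, ...).
For "babkxtuiyobctn" the result is "tbcy".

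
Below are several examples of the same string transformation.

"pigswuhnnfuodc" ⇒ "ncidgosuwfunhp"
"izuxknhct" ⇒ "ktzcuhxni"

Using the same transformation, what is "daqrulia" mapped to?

In each case the input is transformed by: take characters alternately from the front and the back (1st, last, 2nd, 2nd-last, ...), then swap the first and last characters.
Applying both steps to "daqrulia": "daaiqlru", then "uaaiqlrd".

uaaiqlrd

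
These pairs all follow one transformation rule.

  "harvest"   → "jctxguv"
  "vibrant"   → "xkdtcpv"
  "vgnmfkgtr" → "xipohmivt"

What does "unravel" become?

The rule is to shift every letter 2 places forward in the alphabet (wrapping around).
On "unravel" that produces "wptcxgn".

wptcxgn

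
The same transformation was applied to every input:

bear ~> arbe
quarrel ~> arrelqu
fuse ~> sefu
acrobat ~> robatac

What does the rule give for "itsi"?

siit

The pattern: move the first 2 characters to the end (rotate left by 2).
Applying that to "itsi" gives "siit".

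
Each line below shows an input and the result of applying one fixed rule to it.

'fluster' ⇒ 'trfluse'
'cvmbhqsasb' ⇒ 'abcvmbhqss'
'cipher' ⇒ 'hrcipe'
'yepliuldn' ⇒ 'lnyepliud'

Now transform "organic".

Rule — move the last 2 characters to the front (rotate right by 2), then swap the first and last characters.
For "organic", step one produces "icorgan"; step two turns that into "ncorgai".

ncorgai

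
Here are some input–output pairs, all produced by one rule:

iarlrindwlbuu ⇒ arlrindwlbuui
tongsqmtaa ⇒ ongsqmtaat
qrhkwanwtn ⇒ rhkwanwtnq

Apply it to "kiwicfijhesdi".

Rule — move the first character to the end.
So "kiwicfijhesdi" becomes "iwicfijhesdik".

iwicfijhesdik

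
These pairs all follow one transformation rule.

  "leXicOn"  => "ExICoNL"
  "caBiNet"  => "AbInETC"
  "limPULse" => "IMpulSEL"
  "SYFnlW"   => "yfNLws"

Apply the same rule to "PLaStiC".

The transformation: flip the case of every letter, then move the first character to the end.
For "PLaStiC", step one produces "plAsTIc"; step two turns that into "lAsTIcp".

lAsTIcp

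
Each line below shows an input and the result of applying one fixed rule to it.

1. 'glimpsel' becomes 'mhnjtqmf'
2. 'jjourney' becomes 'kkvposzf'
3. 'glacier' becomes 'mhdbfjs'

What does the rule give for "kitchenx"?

jldufiyo

Rule — shift every letter 1 place forward in the alphabet (wrapping around), then swap each adjacent pair of characters (1↔2, 3↔4, ...).
On "kitchenx": the first step gives "ljudifoy", and the second then gives "jldufiyo".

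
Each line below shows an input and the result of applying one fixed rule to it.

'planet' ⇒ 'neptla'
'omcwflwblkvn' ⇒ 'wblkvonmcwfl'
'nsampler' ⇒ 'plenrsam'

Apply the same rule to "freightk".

ghtfkrei

In each case the input is transformed by: swap the first and last characters, then swap the front and back halves of the string.
For "freightk", step one produces "kreightf"; step two turns that into "ghtfkrei".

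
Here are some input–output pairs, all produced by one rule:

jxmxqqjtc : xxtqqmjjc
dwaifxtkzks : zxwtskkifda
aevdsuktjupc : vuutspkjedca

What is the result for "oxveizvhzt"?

What's happening: sort the characters into reverse alphabetical order.
Applying that to "oxveizvhzt" gives "zzxvvtoihe".

zzxvvtoihe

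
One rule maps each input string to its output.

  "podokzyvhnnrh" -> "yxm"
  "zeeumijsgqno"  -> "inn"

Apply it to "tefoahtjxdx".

cno

The pattern: shift every letter 9 places forward in the alphabet (wrapping around), then keep only the first 3 characters.
"tefoahtjxdx" → "cnoxjqcsgmg" → "cno".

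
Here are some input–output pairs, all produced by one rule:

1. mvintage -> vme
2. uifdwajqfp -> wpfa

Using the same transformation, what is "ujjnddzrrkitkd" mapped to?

zrkjd

Rule — sort the characters into reverse alphabetical order, then keep one character in every 3, starting at position 1 (positions 1st, 4th, 7th, ...).
"ujjnddzrrkitkd" → "zutrrnkkjjiddd" → "zrkjd".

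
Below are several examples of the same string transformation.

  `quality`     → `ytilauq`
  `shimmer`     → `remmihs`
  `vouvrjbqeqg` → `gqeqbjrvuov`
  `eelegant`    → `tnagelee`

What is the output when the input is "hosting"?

Rule — reverse the string.
"hosting" → "gnitsoh".

gnitsoh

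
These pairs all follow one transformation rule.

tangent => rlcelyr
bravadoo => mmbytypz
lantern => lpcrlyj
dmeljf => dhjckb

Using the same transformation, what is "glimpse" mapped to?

Rule — reverse the string, then shift every letter 2 places backward in the alphabet (wrapping around).
Starting from "glimpse": after the first operation, "espmilg"; after the second, "cqnkgje".

cqnkgje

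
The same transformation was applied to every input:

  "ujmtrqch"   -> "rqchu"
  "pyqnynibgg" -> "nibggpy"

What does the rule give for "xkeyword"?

Looking at the pairs, the operation is to swap the front and back halves of the string, then delete the last 3 characters.
"xkeyword" → "wordxkey" → "wordx".

wordx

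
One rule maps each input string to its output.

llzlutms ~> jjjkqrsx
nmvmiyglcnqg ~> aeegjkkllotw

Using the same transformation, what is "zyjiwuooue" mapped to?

Rule — shift every letter 2 places backward in the alphabet (wrapping around), then sort the characters into alphabetical order.
Working it through for "zyjiwuooue": intermediate "xwhgusmmsc", final "cghmmssuwx".

cghmmssuwx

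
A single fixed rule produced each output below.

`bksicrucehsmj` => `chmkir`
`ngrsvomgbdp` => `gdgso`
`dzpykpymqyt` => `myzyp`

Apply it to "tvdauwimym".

mmvaw

Each output is the input with this applied: keep every other character starting from the second (positions 2nd, 4th, 6th, ...), then move the first 3 characters to the end (rotate left by 3).
On "tvdauwimym": the first step gives "vawmm", and the second then gives "mmvaw".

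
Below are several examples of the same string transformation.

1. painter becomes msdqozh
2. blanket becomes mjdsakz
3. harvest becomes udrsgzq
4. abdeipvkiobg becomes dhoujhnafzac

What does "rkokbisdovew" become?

The pattern: move the first 3 characters to the end (rotate left by 3), then shift every letter 1 place backward in the alphabet (wrapping around).
On "rkokbisdovew": the first step gives "kbisdovewrko", and the second then gives "jahrcnudvqjn".

jahrcnudvqjn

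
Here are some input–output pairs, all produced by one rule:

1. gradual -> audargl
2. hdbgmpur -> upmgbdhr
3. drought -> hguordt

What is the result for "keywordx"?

drowyekx

In each case the input is transformed by: move the last character to the front, then reverse the string.
Working it through for "keywordx": intermediate "xkeyword", final "drowyekx".
(Check on "gradual": → "lgradua" → "audargl" ✓)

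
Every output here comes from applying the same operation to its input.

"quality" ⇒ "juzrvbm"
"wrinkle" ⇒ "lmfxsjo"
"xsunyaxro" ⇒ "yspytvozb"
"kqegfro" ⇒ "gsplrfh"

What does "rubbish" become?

The rule is to move the last 3 characters to the front (rotate right by 3), then shift every letter 1 place forward in the alphabet (wrapping around).
Applying both steps to "rubbish": "ishrubb", then "jtisvcc".

jtisvcc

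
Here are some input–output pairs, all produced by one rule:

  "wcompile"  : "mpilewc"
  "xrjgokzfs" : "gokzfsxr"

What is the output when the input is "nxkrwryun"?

rwryunnx

The pattern: move the first 3 characters to the end (rotate left by 3), then delete the last character.
"nxkrwryun" → "rwryunnxk" → "rwryunnx".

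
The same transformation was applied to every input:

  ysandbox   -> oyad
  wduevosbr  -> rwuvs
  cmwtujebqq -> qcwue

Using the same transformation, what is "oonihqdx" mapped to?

In each case the input is transformed by: keep every other character starting from the first (positions 1st, 3rd, 5th, ...), then move the last character to the front.
"oonihqdx" → "onhd" → "donh".

donh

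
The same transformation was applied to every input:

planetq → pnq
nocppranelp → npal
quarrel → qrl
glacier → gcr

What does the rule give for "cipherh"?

Rule — keep one character in every 3, starting at position 1 (positions 1st, 4th, 7th, ...).
"cipherh" → "chh".

chh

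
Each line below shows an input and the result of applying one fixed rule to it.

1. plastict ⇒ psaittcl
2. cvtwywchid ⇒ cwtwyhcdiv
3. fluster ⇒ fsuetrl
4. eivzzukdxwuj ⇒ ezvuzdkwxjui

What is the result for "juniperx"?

Looking at the pairs, the operation is to swap each adjacent pair of characters (1↔2, 3↔4, ...), then move the first character to the end.
On "juniperx" that produces "jinepxru".

jinepxru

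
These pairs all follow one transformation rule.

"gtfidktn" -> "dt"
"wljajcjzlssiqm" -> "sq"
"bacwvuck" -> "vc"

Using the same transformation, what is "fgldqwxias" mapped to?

xa

In each case the input is transformed by: keep every other character starting from the first (positions 1st, 3rd, 5th, ...), then keep only the last 2 characters.
Working it through for "fgldqwxias": intermediate "flqxa", final "xa".
(Check on "bacwvuck": → "bcvc" → "vc" ✓)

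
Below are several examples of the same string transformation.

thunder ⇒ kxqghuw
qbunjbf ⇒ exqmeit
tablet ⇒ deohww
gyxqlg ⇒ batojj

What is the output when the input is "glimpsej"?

olpsvhmj

The transformation: move the first character to the end, then shift every letter 3 places forward in the alphabet (wrapping around).
Working it through for "glimpsej": intermediate "limpsejg", final "olpsvhmj".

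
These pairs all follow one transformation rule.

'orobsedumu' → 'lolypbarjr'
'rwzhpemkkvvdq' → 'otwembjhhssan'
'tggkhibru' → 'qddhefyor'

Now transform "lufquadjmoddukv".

ircnrxagjlaarhs

Rule — shift every letter 3 places backward in the alphabet (wrapping around).
For "lufquadjmoddukv" the result is "ircnrxagjlaarhs".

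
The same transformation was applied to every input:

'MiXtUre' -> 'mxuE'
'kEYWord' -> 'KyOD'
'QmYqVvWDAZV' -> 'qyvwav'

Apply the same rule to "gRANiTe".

Looking at the pairs, the operation is to flip the case of every letter, then keep every other character starting from the first (positions 1st, 3rd, 5th, ...).
On "gRANiTe": the first step gives "GranItE", and the second then gives "GaIE".

GaIE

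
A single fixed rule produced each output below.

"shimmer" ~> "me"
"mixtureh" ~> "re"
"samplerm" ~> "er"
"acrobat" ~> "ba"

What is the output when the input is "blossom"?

so

The pattern: move the last 3 characters to the front (rotate right by 3), then keep only the first 2 characters.
Applying both steps to "blossom": "somblos", then "so".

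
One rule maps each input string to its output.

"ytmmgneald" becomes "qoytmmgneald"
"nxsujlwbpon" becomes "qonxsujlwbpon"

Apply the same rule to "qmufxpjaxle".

qoqmufxpjaxle

In each case the input is transformed by: prepend "qo".
Doing the same to "qmufxpjaxle": "qoqmufxpjaxle".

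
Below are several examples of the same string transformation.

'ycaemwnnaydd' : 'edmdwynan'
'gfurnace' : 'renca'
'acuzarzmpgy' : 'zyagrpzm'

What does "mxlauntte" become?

Each output is the input with this applied: delete the first 3 characters, then take characters alternately from the front and the back (1st, last, 2nd, 2nd-last, ...).
Applying both steps to "mxlauntte": "auntte", then "aeutnt".

aeutnt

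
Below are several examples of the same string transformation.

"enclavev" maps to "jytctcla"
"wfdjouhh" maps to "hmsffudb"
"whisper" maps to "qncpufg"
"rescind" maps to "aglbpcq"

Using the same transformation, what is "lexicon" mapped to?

In each case the input is transformed by: shift every letter 2 places backward in the alphabet (wrapping around), then move the first 3 characters to the end (rotate left by 3).
On "lexicon": the first step gives "jcvgaml", and the second then gives "gamljcv".

gamljcv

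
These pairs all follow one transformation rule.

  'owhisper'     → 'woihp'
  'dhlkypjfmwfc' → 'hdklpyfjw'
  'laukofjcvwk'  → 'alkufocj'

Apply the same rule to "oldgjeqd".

Rule — swap each adjacent pair of characters (1↔2, 3↔4, ...), then delete the last 3 characters.
For "oldgjeqd", step one produces "logdejdq"; step two turns that into "logde".

logde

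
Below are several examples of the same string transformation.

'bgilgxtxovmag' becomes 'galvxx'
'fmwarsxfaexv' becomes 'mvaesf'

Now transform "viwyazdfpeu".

ieyfz

Each output is the input with this applied: keep every other character starting from the second (positions 2nd, 4th, 6th, ...), then take characters alternately from the front and the back (1st, last, 2nd, 2nd-last, ...).
Doing the same to "viwyazdfpeu": "ieyfz".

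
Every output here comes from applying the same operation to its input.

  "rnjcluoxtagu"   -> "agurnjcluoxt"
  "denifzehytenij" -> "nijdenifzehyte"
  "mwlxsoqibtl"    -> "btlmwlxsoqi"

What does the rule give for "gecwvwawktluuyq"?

Each output is the input with this applied: move the last 3 characters to the front (rotate right by 3).
Applying that to "gecwvwawktluuyq" gives "uyqgecwvwawktlu".

uyqgecwvwawktlu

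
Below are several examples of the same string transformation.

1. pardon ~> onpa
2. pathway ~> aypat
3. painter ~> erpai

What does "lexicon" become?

onlex

In each case the input is transformed by: move the last 2 characters to the front (rotate right by 2), then delete the last 2 characters.
Starting from "lexicon": after the first operation, "onlexic"; after the second, "onlex".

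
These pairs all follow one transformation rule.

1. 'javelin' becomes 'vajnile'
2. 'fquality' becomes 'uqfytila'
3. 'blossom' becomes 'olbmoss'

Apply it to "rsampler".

The transformation: move the first 3 characters to the end (rotate left by 3), then reverse the string.
Applying both steps to "rsampler": "mplerrsa", then "asrrelpm".
(Check on "fquality": → "alityfqu" → "uqfytila" ✓)

asrrelpm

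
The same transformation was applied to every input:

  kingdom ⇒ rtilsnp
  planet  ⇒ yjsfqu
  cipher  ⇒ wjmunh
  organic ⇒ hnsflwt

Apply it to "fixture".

What's happening: shift every letter 5 places forward in the alphabet (wrapping around), then reverse the string.
Starting from "fixture": after the first operation, "kncyzwj"; after the second, "jwzycnk".

jwzycnk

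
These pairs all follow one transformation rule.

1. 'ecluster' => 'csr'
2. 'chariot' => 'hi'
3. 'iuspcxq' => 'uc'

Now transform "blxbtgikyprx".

ltkr

Looking at the pairs, the operation is to keep one character in every 3, starting at position 2 (positions 2nd, 5th, 8th, ...).
So "blxbtgikyprx" becomes "ltkr".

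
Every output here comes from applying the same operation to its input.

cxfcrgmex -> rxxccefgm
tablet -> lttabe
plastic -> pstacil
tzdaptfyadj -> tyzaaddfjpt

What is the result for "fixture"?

tuxefir

What's happening: sort the characters into alphabetical order, then move the last 3 characters to the front (rotate right by 3).
Working it through for "fixture": intermediate "efirtux", final "tuxefir".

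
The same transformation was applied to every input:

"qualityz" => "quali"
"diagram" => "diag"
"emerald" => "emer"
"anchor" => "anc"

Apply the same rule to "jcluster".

jclus

Rule — delete the last 3 characters.
"jcluster" → "jclus".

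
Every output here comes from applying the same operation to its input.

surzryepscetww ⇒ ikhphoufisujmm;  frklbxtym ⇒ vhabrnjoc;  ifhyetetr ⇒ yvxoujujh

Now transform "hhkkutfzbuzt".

The pattern: shift every letter 10 places backward in the alphabet (wrapping around).
On "hhkkutfzbuzt" that produces "xxaakjvprkpj".

xxaakjvprkpj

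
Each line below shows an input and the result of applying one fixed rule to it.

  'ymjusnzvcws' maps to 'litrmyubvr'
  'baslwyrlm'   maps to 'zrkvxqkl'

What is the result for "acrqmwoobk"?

What's happening: delete the first character, then shift every letter 1 place backward in the alphabet (wrapping around).
For "acrqmwoobk" the result is "bqplvnnaj".

bqplvnnaj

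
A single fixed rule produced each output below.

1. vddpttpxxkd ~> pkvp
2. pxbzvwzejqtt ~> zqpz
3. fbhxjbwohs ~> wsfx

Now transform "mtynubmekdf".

mdmn

The pattern: keep one character in every 3, starting at position 1 (positions 1st, 4th, 7th, ...), then move the last 2 characters to the front (rotate right by 2).
On "mtynubmekdf": the first step gives "mnmd", and the second then gives "mdmn".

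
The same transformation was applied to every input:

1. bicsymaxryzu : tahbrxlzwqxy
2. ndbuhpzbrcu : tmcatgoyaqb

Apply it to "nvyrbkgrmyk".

jmuxqajfqlx

In each case the input is transformed by: move the last character to the front, then shift every letter 1 place backward in the alphabet (wrapping around).
Working it through for "nvyrbkgrmyk": intermediate "knvyrbkgrmy", final "jmuxqajfqlx".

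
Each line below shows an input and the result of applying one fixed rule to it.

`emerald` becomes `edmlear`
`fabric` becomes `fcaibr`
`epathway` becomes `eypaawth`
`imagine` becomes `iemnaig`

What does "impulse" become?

iemsplu

The rule is to take characters alternately from the front and the back (1st, last, 2nd, 2nd-last, ...).
So "impulse" becomes "iemsplu".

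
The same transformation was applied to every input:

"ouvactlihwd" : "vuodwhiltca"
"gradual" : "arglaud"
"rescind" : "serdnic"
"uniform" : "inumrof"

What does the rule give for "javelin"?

What's happening: reverse the string, then move the last 3 characters to the front (rotate right by 3).
Applying both steps to "javelin": "nilevaj", then "vajnile".

vajnile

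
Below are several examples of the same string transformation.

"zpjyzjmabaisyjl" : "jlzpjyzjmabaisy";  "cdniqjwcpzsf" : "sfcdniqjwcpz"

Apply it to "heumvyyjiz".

izheumvyyj

The transformation: move the last 2 characters to the front (rotate right by 2).
Doing the same to "heumvyyjiz": "izheumvyyj".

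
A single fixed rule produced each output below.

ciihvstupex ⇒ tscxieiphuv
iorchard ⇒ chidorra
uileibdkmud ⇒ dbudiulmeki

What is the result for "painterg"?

ntpgarie

Each output is the input with this applied: take characters alternately from the front and the back (1st, last, 2nd, 2nd-last, ...), then move the last 2 characters to the front (rotate right by 2).
On "painterg": the first step gives "pgarient", and the second then gives "ntpgarie".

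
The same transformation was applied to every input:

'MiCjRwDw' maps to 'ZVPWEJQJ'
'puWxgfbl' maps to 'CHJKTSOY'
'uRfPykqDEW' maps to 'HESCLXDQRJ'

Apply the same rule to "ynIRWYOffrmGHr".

LAVEJLBSSEZTUE

In each case the input is transformed by: shift every letter 13 places forward in the alphabet (wrapping around) — i.e. ROT13, then convert every letter to uppercase.
"ynIRWYOffrmGHr" → "LAVEJLBSSEZTUE".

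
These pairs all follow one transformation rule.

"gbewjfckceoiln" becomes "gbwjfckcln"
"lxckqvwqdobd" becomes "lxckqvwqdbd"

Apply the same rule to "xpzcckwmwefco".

xpzcckwmwfc

What's happening: remove every vowel.
Applying that to "xpzcckwmwefco" gives "xpzcckwmwfc".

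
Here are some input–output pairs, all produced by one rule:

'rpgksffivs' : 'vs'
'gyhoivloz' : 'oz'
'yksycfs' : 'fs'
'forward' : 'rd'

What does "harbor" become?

The pattern: keep only the last 2 characters.
Applying that to "harbor" gives "or".

or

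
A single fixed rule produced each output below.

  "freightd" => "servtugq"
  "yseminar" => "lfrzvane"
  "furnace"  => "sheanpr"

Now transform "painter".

cnvagre

Each output is the input with this applied: shift every letter 13 places forward in the alphabet (wrapping around) — i.e. ROT13.
On "painter" that produces "cnvagre".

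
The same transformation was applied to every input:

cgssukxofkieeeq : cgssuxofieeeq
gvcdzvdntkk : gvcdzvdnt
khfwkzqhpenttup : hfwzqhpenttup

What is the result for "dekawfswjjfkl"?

deawfswjjfl

In each case the input is transformed by: remove every "k".
Applying that to "dekawfswjjfkl" gives "deawfswjjfl".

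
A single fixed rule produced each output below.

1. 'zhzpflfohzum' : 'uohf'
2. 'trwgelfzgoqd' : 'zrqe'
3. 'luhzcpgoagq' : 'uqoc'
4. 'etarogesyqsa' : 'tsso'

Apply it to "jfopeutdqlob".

The rule is to keep one character in every 3, starting at position 2 (positions 2nd, 5th, 8th, ...), then sort the characters into reverse alphabetical order.
Starting from "jfopeutdqlob": after the first operation, "fedo"; after the second, "ofed".

ofed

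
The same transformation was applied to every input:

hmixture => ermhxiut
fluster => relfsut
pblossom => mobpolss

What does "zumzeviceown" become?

Looking at the pairs, the operation is to move the last 2 characters to the front (rotate right by 2), then swap each adjacent pair of characters (1↔2, 3↔4, ...).
Applying that to "zumzeviceown" gives "nwuzzmvecioe".

nwuzzmvecioe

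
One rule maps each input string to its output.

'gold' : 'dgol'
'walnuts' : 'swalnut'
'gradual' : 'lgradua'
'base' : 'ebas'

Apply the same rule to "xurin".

nxuri

Each output is the input with this applied: move the last character to the front.
So "xurin" becomes "nxuri".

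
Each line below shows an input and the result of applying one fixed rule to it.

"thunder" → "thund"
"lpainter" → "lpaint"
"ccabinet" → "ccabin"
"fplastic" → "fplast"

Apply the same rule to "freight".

Rule — delete the last 2 characters.
For "freight" the result is "freig".

freig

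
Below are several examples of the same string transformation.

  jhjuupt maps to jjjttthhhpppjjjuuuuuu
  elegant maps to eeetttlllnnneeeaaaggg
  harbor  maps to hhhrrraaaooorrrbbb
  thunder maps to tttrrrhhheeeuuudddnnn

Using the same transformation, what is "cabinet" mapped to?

The transformation: take characters alternately from the front and the back (1st, last, 2nd, 2nd-last, ...), then repeat every character 3 times.
On "cabinet": the first step gives "ctaebni", and the second then gives "ccctttaaaeeebbbnnniii".

ccctttaaaeeebbbnnniii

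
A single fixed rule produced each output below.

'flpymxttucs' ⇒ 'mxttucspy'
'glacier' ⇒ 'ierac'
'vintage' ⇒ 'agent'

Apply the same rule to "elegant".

anteg

Each output is the input with this applied: delete the first 2 characters, then move the first 2 characters to the end (rotate left by 2).
"elegant" → "egant" → "anteg".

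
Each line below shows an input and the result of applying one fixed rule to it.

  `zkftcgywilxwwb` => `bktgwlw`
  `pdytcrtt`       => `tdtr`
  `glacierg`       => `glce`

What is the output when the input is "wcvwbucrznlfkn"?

The rule is to move the last character to the front, then keep every other character starting from the first (positions 1st, 3rd, 5th, ...).
Starting from "wcvwbucrznlfkn": after the first operation, "nwcvwbucrznlfk"; after the second, "ncwurnf".

ncwurnf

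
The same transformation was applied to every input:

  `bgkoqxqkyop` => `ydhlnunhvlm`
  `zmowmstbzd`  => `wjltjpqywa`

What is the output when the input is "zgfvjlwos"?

wdcsgitlp

The rule is to shift every letter 3 places backward in the alphabet (wrapping around).
Applying that to "zgfvjlwos" gives "wdcsgitlp".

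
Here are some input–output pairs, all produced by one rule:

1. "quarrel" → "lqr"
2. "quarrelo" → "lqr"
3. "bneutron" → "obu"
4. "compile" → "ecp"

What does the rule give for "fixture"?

What's happening: keep one character in every 3, starting at position 1 (positions 1st, 4th, 7th, ...), then move the last character to the front.
"fixture" → "fte" → "eft".

eft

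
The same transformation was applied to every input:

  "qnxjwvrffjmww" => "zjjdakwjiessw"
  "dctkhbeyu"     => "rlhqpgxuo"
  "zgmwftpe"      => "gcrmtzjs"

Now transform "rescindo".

Looking at the pairs, the operation is to shift every letter 13 places forward in the alphabet (wrapping around) — i.e. ROT13, then move the last 3 characters to the front (rotate right by 3).
"rescindo" → "aqberfpv".

aqberfpv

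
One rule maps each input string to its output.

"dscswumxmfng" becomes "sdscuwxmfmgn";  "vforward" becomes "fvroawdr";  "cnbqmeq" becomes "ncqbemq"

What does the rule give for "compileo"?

The rule is to swap each adjacent pair of characters (1↔2, 3↔4, ...).
For "compileo" the result is "ocpmlioe".

ocpmlioe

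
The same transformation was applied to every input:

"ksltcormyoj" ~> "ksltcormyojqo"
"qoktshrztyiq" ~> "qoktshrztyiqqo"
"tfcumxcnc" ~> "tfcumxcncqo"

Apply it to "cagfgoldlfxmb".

cagfgoldlfxmbqo

The pattern: append "qo".
For "cagfgoldlfxmb" the result is "cagfgoldlfxmbqo".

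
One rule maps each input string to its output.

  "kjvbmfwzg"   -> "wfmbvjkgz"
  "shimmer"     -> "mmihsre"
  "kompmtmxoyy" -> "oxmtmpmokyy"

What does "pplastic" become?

Rule — reverse the string, then move the first 2 characters to the end (rotate left by 2).
Working it through for "pplastic": intermediate "citsalpp", final "tsalppci".

tsalppci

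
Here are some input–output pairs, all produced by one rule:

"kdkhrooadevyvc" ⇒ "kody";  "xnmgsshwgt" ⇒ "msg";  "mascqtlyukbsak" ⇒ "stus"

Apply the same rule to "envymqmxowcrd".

What's happening: keep one character in every 3, starting at position 3 (positions 3rd, 6th, 9th, ...).
For "envymqmxowcrd" the result is "vqor".

vqor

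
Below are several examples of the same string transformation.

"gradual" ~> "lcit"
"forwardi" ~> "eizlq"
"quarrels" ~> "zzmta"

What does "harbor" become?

jwz

Each output is the input with this applied: shift every letter 8 places forward in the alphabet (wrapping around), then delete the first 3 characters.
Applying both steps to "harbor": "pizjwz", then "jwz".
(Check on "gradual": → "ozilcit" → "lcit" ✓)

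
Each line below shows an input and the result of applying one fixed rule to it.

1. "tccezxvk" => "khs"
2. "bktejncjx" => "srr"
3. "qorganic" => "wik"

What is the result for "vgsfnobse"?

The pattern: keep one character in every 3, starting at position 2 (positions 2nd, 5th, 8th, ...), then shift every letter 8 places forward in the alphabet (wrapping around).
"vgsfnobse" → "ova".

ova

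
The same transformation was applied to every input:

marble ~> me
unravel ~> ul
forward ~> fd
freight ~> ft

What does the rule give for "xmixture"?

xe

Rule — take characters alternately from the front and the back (1st, last, 2nd, 2nd-last, ...), then keep only the first 2 characters.
Doing the same to "xmixture": "xe".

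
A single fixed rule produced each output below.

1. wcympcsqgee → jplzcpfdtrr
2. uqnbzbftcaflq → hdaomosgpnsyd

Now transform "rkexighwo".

exrkvtujb

What's happening: shift every letter 13 places forward in the alphabet (wrapping around) — i.e. ROT13.
For "rkexighwo" the result is "exrkvtujb".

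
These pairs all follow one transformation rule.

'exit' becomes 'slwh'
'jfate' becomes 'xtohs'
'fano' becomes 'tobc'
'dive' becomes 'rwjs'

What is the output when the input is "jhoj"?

xvcx

The pattern: shift every letter 12 places backward in the alphabet (wrapping around).
Doing the same to "jhoj": "xvcx".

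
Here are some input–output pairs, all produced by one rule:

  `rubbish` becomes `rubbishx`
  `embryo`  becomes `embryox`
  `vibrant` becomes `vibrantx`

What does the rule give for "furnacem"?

Rule — append "x".
For "furnacem" the result is "furnacemx".

furnacemx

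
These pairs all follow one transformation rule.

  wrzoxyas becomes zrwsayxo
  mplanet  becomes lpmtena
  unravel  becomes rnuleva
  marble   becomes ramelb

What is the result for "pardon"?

Looking at the pairs, the operation is to move the first 3 characters to the end (rotate left by 3), then reverse the string.
Applying both steps to "pardon": "donpar", then "rapnod".

rapnod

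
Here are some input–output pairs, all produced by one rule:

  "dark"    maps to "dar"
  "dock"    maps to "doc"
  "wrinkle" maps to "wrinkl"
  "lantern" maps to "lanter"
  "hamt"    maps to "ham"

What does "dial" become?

dia

What's happening: delete the last character.
On "dial" that produces "dia".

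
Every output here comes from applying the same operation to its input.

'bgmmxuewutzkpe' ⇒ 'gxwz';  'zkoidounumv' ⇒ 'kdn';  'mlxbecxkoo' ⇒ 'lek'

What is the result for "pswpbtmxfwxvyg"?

Looking at the pairs, the operation is to delete the last 2 characters, then keep one character in every 3, starting at position 2 (positions 2nd, 5th, 8th, ...).
On "pswpbtmxfwxvyg": the first step gives "pswpbtmxfwxv", and the second then gives "sbxx".

sbxx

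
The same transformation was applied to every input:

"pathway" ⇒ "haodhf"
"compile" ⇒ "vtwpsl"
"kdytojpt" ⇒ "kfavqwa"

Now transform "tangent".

hunlua

Looking at the pairs, the operation is to delete the first character, then shift every letter 7 places forward in the alphabet (wrapping around).
Doing the same to "tangent": "hunlua".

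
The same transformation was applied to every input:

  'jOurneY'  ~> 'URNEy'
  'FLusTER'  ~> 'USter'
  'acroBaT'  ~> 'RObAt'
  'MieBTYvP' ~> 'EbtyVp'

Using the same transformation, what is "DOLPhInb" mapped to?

lpHiNB

The rule is to flip the case of every letter, then delete the first 2 characters.
Applying both steps to "DOLPhInb": "dolpHiNB", then "lpHiNB".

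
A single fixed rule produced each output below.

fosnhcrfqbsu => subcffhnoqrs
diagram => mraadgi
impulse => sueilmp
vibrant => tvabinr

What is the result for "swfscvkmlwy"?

wycfklmssvw

Looking at the pairs, the operation is to sort the characters into alphabetical order, then move the last 2 characters to the front (rotate right by 2).
Applying both steps to "swfscvkmlwy": "cfklmssvwwy", then "wycfklmssvw".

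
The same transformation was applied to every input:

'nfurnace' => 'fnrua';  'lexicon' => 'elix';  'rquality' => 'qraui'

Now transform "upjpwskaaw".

pupjswa

Rule — swap each adjacent pair of characters (1↔2, 3↔4, ...), then delete the last 3 characters.
Working it through for "upjpwskaaw": intermediate "pupjswakwa", final "pupjswa".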